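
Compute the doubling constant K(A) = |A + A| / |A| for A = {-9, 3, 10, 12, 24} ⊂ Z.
K = |A + A| / |A| = 14/5

Enumerate A + A = {a + b : a, b ∈ A}. With |A| = 5, there are |A|^2 = 25 ordered sum pairs; collecting distinct values, A + A = {-18, -6, 1, 3, 6, 13, 15, 20, 22, 24, 27, 34, 36, 48}, so |A + A| = 14. Thus K = 14/5. For comparison, the minimum possible |A + A| over all 5-element sets is 2·5 − 1 = 9 (so min K = 9/5), attained only by arithmetic progressions.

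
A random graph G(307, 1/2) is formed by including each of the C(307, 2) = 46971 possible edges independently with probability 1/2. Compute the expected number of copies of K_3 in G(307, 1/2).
E[# K_3] = C(307, 3) · (1/2)^C(3, 2) = 4775385 / 2^3 = 596923.125

For each 3-subset S of vertices (there are C(307, 3) = 4775385 such S), let X_S = 1 if S induces a K_3 (all C(3, 2) = 3 edges present). Then P(X_S = 1) = (1/2)^3 = 1/8. By linearity of expectation, E[# K_3] = C(307, 3) · (1/2)^3 = 4775385 / 8 = 596923.125.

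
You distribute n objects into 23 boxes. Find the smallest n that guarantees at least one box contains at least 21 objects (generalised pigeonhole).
n = (21 − 1)·23 + 1 = 461

By the generalised pigeonhole principle, to guarantee some box contains ≥ r objects we need more than (r − 1) · k objects total. Threshold: n = (r − 1) · k + 1. With r = 21 and k = 23: n = 20 · 23 + 1 = 460 + 1 = 461. For n = 460 = 20 · 23, we can put exactly 20 objects in every box, avoiding 21 in any single one — so 461 is tight.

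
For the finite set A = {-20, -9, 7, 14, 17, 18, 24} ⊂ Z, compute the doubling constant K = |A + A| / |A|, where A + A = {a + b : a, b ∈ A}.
K = |A + A| / |A| = 26/7

Enumerate A + A = {a + b : a, b ∈ A}. With |A| = 7, there are |A|^2 = 49 ordered sum pairs; collecting distinct values, A + A = {-40, -29, -18, -13, -6, -3, -2, 4, 5, 8, 9, 14, 15, 21, 24, 25, 28, 31, 32, 34, 35, 36, 38, 41, 42, 48}, so |A + A| = 26. Thus K = 26/7. For comparison, the minimum possible |A + A| over all 7-element sets is 2·7 − 1 = 13 (so min K = 13/7), attained only by arithmetic progressions.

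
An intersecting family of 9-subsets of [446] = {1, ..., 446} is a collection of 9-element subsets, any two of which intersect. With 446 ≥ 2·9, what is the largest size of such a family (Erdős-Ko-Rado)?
max |F| = C(445, 8) = 35799614488683045

Erdős-Ko-Rado (1961): when n ≥ 2k, max |F| = C(n−1, k−1). The bound is attained by the star {A : i ∈ A} for any fixed i ∈ [n]. Here C(446−1, 9−1) = C(445, 8) = 35799614488683045.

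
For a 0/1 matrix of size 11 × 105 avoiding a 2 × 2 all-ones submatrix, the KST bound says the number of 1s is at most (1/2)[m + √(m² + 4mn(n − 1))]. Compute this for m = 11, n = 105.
z(11, 105; 2, 2) ≤ (1/2)[11 + √(11² + 4·11·105·104)] = (1/2)[11 + √480601] = 352.127

Kővári–Sós–Turán: let r_1, ..., r_11 be the row sums and z = Σ r_i the total number of 1s. Each pair of columns can share at most one row with both entries 1 (else a 2×2 all-ones block appears), so Σ_i C(r_i, 2) ≤ C(105, 2) = 5460. By convexity Σ_i C(r_i, 2) ≥ 11·C(z/11, 2) = z(z − 11)/(2·11), giving z² − 11z − 11·105·104 ≤ 0 and hence z ≤ (1/2)[11 + √(121 + 4·120120)] = (1/2)[11 + √480601] ≈ (1/2)(11 + 693.2539) = 352.127.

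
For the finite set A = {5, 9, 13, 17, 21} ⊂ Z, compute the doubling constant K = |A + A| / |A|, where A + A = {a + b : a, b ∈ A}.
K = |A + A| / |A| = 9/5

Enumerate A + A = {a + b : a, b ∈ A}. With |A| = 5, there are |A|^2 = 25 ordered sum pairs; collecting distinct values, A + A = {10, 14, 18, 22, 26, 30, 34, 38, 42}, so |A + A| = 9. Thus K = 9/5. Here |A + A| = 2|A| − 1 = 9, the minimum possible — so K = 9/5 is minimal, which holds iff A is an arithmetic progression.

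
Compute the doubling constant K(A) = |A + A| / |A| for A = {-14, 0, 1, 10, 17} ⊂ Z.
K = |A + A| / |A| = 15/5 = 3

Enumerate A + A = {a + b : a, b ∈ A}. With |A| = 5, there are |A|^2 = 25 ordered sum pairs; collecting distinct values, A + A = {-28, -14, -13, -4, 0, 1, 2, 3, 10, 11, 17, 18, 20, 27, 34}, so |A + A| = 15. Thus K = 15/5 = 3. For comparison, the minimum possible |A + A| over all 5-element sets is 2·5 − 1 = 9 (so min K = 9/5), attained only by arithmetic progressions.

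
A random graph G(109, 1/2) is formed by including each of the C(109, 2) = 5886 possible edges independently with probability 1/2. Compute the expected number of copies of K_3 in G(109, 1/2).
E[# K_3] = C(109, 3) · (1/2)^C(3, 2) = 209934 / 2^3 = 104967/4 = 26241.75

For each 3-subset S of vertices (there are C(109, 3) = 209934 such S), let X_S = 1 if S induces a K_3 (all C(3, 2) = 3 edges present). Then P(X_S = 1) = (1/2)^3 = 1/8. By linearity of expectation, E[# K_3] = C(109, 3) · (1/2)^3 = 209934 / 8 = 104967/4 = 26241.75.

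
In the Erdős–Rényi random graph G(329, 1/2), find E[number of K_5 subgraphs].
E[# K_5] = C(329, 5) · (1/2)^C(5, 2) = 31155678190 / 2^10 = 15577839095/512 ≈ 30425466.982422

For each 5-subset S of vertices (there are C(329, 5) = 31155678190 such S), let X_S = 1 if S induces a K_5 (all C(5, 2) = 10 edges present). Then P(X_S = 1) = (1/2)^10 = 1/1024. By linearity of expectation, E[# K_5] = C(329, 5) · (1/2)^10 = 31155678190 / 1024 = 15577839095/512 ≈ 30425466.982422.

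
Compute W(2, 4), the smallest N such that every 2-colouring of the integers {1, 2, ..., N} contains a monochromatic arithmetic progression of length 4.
W(2, 4) = 35

W(2, 4) = 35. The lower bound W(2, 4) > 34 comes from an explicit good 2-colouring of [1, 34]; the upper bound W(2, 4) ≤ 35 was verified by exhaustive search over 2-colourings of [1, 35].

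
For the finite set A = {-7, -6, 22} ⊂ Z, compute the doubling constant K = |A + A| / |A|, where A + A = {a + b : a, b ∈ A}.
K = |A + A| / |A| = 6/3 = 2

Enumerate A + A = {a + b : a, b ∈ A}. With |A| = 3, there are |A|^2 = 9 ordered sum pairs; collecting distinct values, A + A = {-14, -13, -12, 15, 16, 44}, so |A + A| = 6. Thus K = 6/3 = 2. For comparison, the minimum possible |A + A| over all 3-element sets is 2·3 − 1 = 5 (so min K = 5/3), attained only by arithmetic progressions.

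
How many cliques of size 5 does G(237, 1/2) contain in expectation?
E[# K_5] = C(237, 5) · (1/2)^C(5, 2) = 5971985487 / 2^10 ≈ 5832017.077148

For each 5-subset S of vertices (there are C(237, 5) = 5971985487 such S), let X_S = 1 if S induces a K_5 (all C(5, 2) = 10 edges present). Then P(X_S = 1) = (1/2)^10 = 1/1024. By linearity of expectation, E[# K_5] = C(237, 5) · (1/2)^10 = 5971985487 / 1024 ≈ 5832017.077148.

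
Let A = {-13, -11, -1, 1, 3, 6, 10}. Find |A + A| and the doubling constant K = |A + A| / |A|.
K = |A + A| / |A| = 24/7

Enumerate A + A = {a + b : a, b ∈ A}. With |A| = 7, there are |A|^2 = 49 ordered sum pairs; collecting distinct values, A + A = {-26, -24, -22, -14, -12, -10, -8, -7, -5, -3, -2, -1, 0, 2, 4, 5, 6, 7, 9, 11, 12, 13, 16, 20}, so |A + A| = 24. Thus K = 24/7. For comparison, the minimum possible |A + A| over all 7-element sets is 2·7 − 1 = 13 (so min K = 13/7), attained only by arithmetic progressions.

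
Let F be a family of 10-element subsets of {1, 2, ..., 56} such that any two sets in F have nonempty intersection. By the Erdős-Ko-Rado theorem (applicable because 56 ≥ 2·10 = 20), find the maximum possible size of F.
max |F| = C(55, 9) = 6358402050

The Erdős-Ko-Rado theorem states: for n ≥ 2k, an intersecting family of k-subsets of an n-element set has size at most C(n − 1, k − 1), with equality for 'star' families {A ⊆ [n] : |A| = k, i ∈ A} (fix an element i). For n = 56, k = 10: C(55, 9) = 6358402050.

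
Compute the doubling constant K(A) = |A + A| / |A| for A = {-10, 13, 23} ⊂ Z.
K = |A + A| / |A| = 6/3 = 2

Enumerate A + A = {a + b : a, b ∈ A}. With |A| = 3, there are |A|^2 = 9 ordered sum pairs; collecting distinct values, A + A = {-20, 3, 13, 26, 36, 46}, so |A + A| = 6. Thus K = 6/3 = 2. For comparison, the minimum possible |A + A| over all 3-element sets is 2·3 − 1 = 5 (so min K = 5/3), attained only by arithmetic progressions.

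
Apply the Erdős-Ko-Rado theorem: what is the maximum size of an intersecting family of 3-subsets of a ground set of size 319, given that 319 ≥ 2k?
max |F| = C(318, 2) = 50403

The Erdős-Ko-Rado theorem states: for n ≥ 2k, an intersecting family of k-subsets of an n-element set has size at most C(n − 1, k − 1), with equality for 'star' families {A ⊆ [n] : |A| = k, i ∈ A} (fix an element i). For n = 319, k = 3: C(318, 2) = 50403.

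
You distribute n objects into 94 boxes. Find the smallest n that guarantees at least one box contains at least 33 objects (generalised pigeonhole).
n = (33 − 1)·94 + 1 = 3009

By the generalised pigeonhole principle, to guarantee some box contains ≥ r objects we need more than (r − 1) · k objects total. Threshold: n = (r − 1) · k + 1. With r = 33 and k = 94: n = 32 · 94 + 1 = 3008 + 1 = 3009. For n = 3008 = 32 · 94, we can put exactly 32 objects in every box, avoiding 33 in any single one — so 3009 is tight.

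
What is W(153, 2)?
W(153, 2) = 153 + 1 = 154

A 2-term AP is any pair of integers, so a monochromatic 2-AP exists iff some colour is used at least twice. With 153 colours, the colouring i ↦ i on {1, ..., 153} uses each colour once, avoiding any monochromatic pair, so W(153, 2) > 153. For {1, ..., 154}, pigeonhole forces two integers of the same colour, which form a monochromatic 2-AP. Hence W(153, 2) = 154.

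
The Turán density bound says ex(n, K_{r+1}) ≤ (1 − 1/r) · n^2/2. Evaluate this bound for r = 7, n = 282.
Turán density bound = (6/7) · 282^2/2 = 238572/7 ≈ 34081.7143

Turán's theorem: ex(n, K_{r+1}) is achieved by the complete r-partite Turán graph T(n, r) with parts as balanced as possible, and is at most (1 − 1/r) · n^2/2. For r = 7, n = 282: the density bound is (6/7) · 79524/2 = 238572/7 ≈ 34081.7143. The integer-valued extremum is e(T(282, 7)) = 34081, which is strictly less than the density bound 238572/7 since 7 ∤ 282 (the parts of T(282, 7) cannot all be equal).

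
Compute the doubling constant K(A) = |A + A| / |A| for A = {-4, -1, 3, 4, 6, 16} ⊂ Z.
K = |A + A| / |A| = 19/6

Enumerate A + A = {a + b : a, b ∈ A}. With |A| = 6, there are |A|^2 = 36 ordered sum pairs; collecting distinct values, A + A = {-8, -5, -2, -1, 0, 2, 3, 5, 6, 7, 8, 9, 10, 12, 15, 19, 20, 22, 32}, so |A + A| = 19. Thus K = 19/6. For comparison, the minimum possible |A + A| over all 6-element sets is 2·6 − 1 = 11 (so min K = 11/6), attained only by arithmetic progressions.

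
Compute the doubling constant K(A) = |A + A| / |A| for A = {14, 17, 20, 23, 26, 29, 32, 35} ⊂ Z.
K = |A + A| / |A| = 15/8

Enumerate A + A = {a + b : a, b ∈ A}. With |A| = 8, there are |A|^2 = 64 ordered sum pairs; collecting distinct values, A + A = {28, 31, 34, 37, 40, 43, 46, 49, 52, 55, 58, 61, 64, 67, 70}, so |A + A| = 15. Thus K = 15/8. Here |A + A| = 2|A| − 1 = 15, the minimum possible — so K = 15/8 is minimal, which holds iff A is an arithmetic progression.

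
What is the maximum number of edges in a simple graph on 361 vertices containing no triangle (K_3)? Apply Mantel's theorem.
ex(361, K_3) = ⌊361^2/4⌋ = 32580

Mantel (1907): a triangle-free graph on n vertices has at most ⌊n^2/4⌋ edges, with equality for the complete bipartite graph K_{⌊n/2⌋, ⌈n/2⌉}. For n = 361: ⌊361^2/4⌋ = ⌊130321/4⌋ = 32580. The extremal graph is K_{180, 181}, which has 180·181 = 32580 edges.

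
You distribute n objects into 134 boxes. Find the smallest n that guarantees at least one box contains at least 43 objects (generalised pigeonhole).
n = (43 − 1)·134 + 1 = 5629

By the generalised pigeonhole principle, to guarantee some box contains ≥ r objects we need more than (r − 1) · k objects total. Threshold: n = (r − 1) · k + 1. With r = 43 and k = 134: n = 42 · 134 + 1 = 5628 + 1 = 5629. For n = 5628 = 42 · 134, we can put exactly 42 objects in every box, avoiding 43 in any single one — so 5629 is tight.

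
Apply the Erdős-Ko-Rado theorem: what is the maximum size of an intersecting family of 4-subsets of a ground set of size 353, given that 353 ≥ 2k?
max |F| = C(352, 3) = 7207200

Erdős-Ko-Rado (1961): when n ≥ 2k, max |F| = C(n−1, k−1). The bound is attained by the star {A : i ∈ A} for any fixed i ∈ [n]. Here C(353−1, 4−1) = C(352, 3) = 7207200.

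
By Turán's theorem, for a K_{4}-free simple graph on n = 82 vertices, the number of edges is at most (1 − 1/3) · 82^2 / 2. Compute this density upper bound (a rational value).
Turán density bound = (2/3) · 82^2/2 = 6724/3 ≈ 2241.3333

Turán's theorem: ex(n, K_{r+1}) is achieved by the complete r-partite Turán graph T(n, r) with parts as balanced as possible, and is at most (1 − 1/r) · n^2/2. For r = 3, n = 82: the density bound is (2/3) · 6724/2 = 6724/3 ≈ 2241.3333. The integer-valued extremum is e(T(82, 3)) = 2241, which is strictly less than the density bound 6724/3 since 3 ∤ 82 (the parts of T(82, 3) cannot all be equal).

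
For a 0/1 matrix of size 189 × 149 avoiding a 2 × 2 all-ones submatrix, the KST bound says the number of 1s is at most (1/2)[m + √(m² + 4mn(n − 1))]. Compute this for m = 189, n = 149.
z(189, 149; 2, 2) ≤ (1/2)[189 + √(189² + 4·189·149·148)] = (1/2)[189 + √16707033] = 2138.2119

Kővári–Sós–Turán: let r_1, ..., r_189 be the row sums and z = Σ r_i the total number of 1s. Each pair of columns can share at most one row with both entries 1 (else a 2×2 all-ones block appears), so Σ_i C(r_i, 2) ≤ C(149, 2) = 11026. By convexity Σ_i C(r_i, 2) ≥ 189·C(z/189, 2) = z(z − 189)/(2·189), giving z² − 189z − 189·149·148 ≤ 0 and hence z ≤ (1/2)[189 + √(35721 + 4·4167828)] = (1/2)[189 + √16707033] ≈ (1/2)(189 + 4087.4238) = 2138.2119.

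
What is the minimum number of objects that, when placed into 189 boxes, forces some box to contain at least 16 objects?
n = (16 − 1)·189 + 1 = 2836

By the generalised pigeonhole principle, to guarantee some box contains ≥ r objects we need more than (r − 1) · k objects total. Threshold: n = (r − 1) · k + 1. With r = 16 and k = 189: n = 15 · 189 + 1 = 2835 + 1 = 2836. For n = 2835 = 15 · 189, we can put exactly 15 objects in every box, avoiding 16 in any single one — so 2836 is tight.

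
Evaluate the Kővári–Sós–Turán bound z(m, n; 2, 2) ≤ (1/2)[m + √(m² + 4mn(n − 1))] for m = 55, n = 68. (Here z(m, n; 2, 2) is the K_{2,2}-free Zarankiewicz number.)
z(55, 68; 2, 2) ≤ (1/2)[55 + √(55² + 4·55·68·67)] = (1/2)[55 + √1005345] = 528.8345

Kővári–Sós–Turán: let r_1, ..., r_55 be the row sums and z = Σ r_i the total number of 1s. Each pair of columns can share at most one row with both entries 1 (else a 2×2 all-ones block appears), so Σ_i C(r_i, 2) ≤ C(68, 2) = 2278. By convexity Σ_i C(r_i, 2) ≥ 55·C(z/55, 2) = z(z − 55)/(2·55), giving z² − 55z − 55·68·67 ≤ 0 and hence z ≤ (1/2)[55 + √(3025 + 4·250580)] = (1/2)[55 + √1005345] ≈ (1/2)(55 + 1002.6689) = 528.8345.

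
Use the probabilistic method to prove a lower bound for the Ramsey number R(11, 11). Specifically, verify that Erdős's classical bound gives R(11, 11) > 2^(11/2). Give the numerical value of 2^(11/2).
2^(11/2) = 45.2548; so R(11, 11) > 45.2548

Colour each edge of K_n uniformly at random with red/blue. The expected number of monochromatic K_11 is C(n, 11) · 2 · 2^(−C(11,2)). If C(n, 11) · 2^(1 − C(11,2)) < 1, then with positive probability no monochromatic K_11 exists, so R(11, 11) > n. The standard estimate C(n, 11) ≤ n^11/11! shows this inequality holds whenever n ≤ 2^(11/2) (since 11! · 2^(C(11,2) − 1) > 2^(11^2/2) ≥ n^11). Hence R(11, 11) > 2^(11/2) = 45.2548.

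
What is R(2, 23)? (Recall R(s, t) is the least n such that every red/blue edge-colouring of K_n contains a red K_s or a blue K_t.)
R(2, 23) = 23

R(2, k) = k for all k ≥ 2: in a 2-colouring of K_k, either some edge is red (a red K_2) or all edges are blue (a blue K_k). And K_{22} coloured all-blue has no blue K_23, so R(2, 23) > 22. Hence R(2, 23) = 23.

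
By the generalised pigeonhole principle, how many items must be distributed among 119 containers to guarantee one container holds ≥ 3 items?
n = (3 − 1)·119 + 1 = 239

By the generalised pigeonhole principle, to guarantee some box contains ≥ r objects we need more than (r − 1) · k objects total. Threshold: n = (r − 1) · k + 1. With r = 3 and k = 119: n = 2 · 119 + 1 = 238 + 1 = 239. For n = 238 = 2 · 119, we can put exactly 2 objects in every box, avoiding 3 in any single one — so 239 is tight.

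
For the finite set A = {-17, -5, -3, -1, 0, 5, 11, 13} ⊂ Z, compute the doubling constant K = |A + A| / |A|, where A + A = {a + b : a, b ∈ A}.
K = |A + A| / |A| = 29/8

Enumerate A + A = {a + b : a, b ∈ A}. With |A| = 8, there are |A|^2 = 64 ordered sum pairs; collecting distinct values, A + A = {-34, -22, -20, -18, -17, -12, -10, -8, -6, -5, -4, -3, -2, -1, 0, 2, 4, 5, 6, 8, 10, 11, 12, 13, 16, 18, 22, 24, 26}, so |A + A| = 29. Thus K = 29/8. For comparison, the minimum possible |A + A| over all 8-element sets is 2·8 − 1 = 15 (so min K = 15/8), attained only by arithmetic progressions.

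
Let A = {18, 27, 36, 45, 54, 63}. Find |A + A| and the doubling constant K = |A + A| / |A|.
K = |A + A| / |A| = 11/6

Enumerate A + A = {a + b : a, b ∈ A}. With |A| = 6, there are |A|^2 = 36 ordered sum pairs; collecting distinct values, A + A = {36, 45, 54, 63, 72, 81, 90, 99, 108, 117, 126}, so |A + A| = 11. Thus K = 11/6. Here |A + A| = 2|A| − 1 = 11, the minimum possible — so K = 11/6 is minimal, which holds iff A is an arithmetic progression.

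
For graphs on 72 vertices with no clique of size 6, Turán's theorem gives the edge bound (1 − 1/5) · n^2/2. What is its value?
Turán density bound = (4/5) · 72^2/2 = 10368/5 ≈ 2073.6

Turán's theorem: ex(n, K_{r+1}) is achieved by the complete r-partite Turán graph T(n, r) with parts as balanced as possible, and is at most (1 − 1/r) · n^2/2. For r = 5, n = 72: the density bound is (4/5) · 5184/2 = 10368/5 ≈ 2073.6. The integer-valued extremum is e(T(72, 5)) = 2073, which is strictly less than the density bound 10368/5 since 5 ∤ 72 (the parts of T(72, 5) cannot all be equal).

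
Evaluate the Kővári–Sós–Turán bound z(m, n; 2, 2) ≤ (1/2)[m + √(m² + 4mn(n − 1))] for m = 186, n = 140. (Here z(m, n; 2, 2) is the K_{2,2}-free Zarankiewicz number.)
z(186, 140; 2, 2) ≤ (1/2)[186 + √(186² + 4·186·140·139)] = (1/2)[186 + √14512836] = 1997.7858

Kővári–Sós–Turán: let r_1, ..., r_186 be the row sums and z = Σ r_i the total number of 1s. Each pair of columns can share at most one row with both entries 1 (else a 2×2 all-ones block appears), so Σ_i C(r_i, 2) ≤ C(140, 2) = 9730. By convexity Σ_i C(r_i, 2) ≥ 186·C(z/186, 2) = z(z − 186)/(2·186), giving z² − 186z − 186·140·139 ≤ 0 and hence z ≤ (1/2)[186 + √(34596 + 4·3619560)] = (1/2)[186 + √14512836] ≈ (1/2)(186 + 3809.5716) = 1997.7858.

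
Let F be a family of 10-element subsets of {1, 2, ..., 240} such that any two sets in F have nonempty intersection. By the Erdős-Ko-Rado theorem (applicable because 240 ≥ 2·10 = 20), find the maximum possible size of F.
max |F| = C(239, 9) = 6020211924023297

The Erdős-Ko-Rado theorem states: for n ≥ 2k, an intersecting family of k-subsets of an n-element set has size at most C(n − 1, k − 1), with equality for 'star' families {A ⊆ [n] : |A| = k, i ∈ A} (fix an element i). For n = 240, k = 10: C(239, 9) = 6020211924023297.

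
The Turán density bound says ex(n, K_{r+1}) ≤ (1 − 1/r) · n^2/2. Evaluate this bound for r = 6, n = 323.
Turán density bound = (5/6) · 323^2/2 = 521645/12 ≈ 43470.4167

Turán's theorem: ex(n, K_{r+1}) is achieved by the complete r-partite Turán graph T(n, r) with parts as balanced as possible, and is at most (1 − 1/r) · n^2/2. For r = 6, n = 323: the density bound is (5/6) · 104329/2 = 521645/12 ≈ 43470.4167. The integer-valued extremum is e(T(323, 6)) = 43470, which is strictly less than the density bound 521645/12 since 6 ∤ 323 (the parts of T(323, 6) cannot all be equal).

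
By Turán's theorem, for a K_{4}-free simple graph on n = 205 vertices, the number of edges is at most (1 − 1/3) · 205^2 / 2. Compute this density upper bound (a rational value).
Turán density bound = (2/3) · 205^2/2 = 42025/3 ≈ 14008.3333

Turán's theorem: ex(n, K_{r+1}) is achieved by the complete r-partite Turán graph T(n, r) with parts as balanced as possible, and is at most (1 − 1/r) · n^2/2. For r = 3, n = 205: the density bound is (2/3) · 42025/2 = 42025/3 ≈ 14008.3333. The integer-valued extremum is e(T(205, 3)) = 14008, which is strictly less than the density bound 42025/3 since 3 ∤ 205 (the parts of T(205, 3) cannot all be equal).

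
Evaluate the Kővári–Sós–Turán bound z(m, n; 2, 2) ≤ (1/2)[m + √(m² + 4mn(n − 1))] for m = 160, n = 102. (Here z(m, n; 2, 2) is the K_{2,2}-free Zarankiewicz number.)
z(160, 102; 2, 2) ≤ (1/2)[160 + √(160² + 4·160·102·101)] = (1/2)[160 + √6618880] = 1366.3592

Kővári–Sós–Turán: let r_1, ..., r_160 be the row sums and z = Σ r_i the total number of 1s. Each pair of columns can share at most one row with both entries 1 (else a 2×2 all-ones block appears), so Σ_i C(r_i, 2) ≤ C(102, 2) = 5151. By convexity Σ_i C(r_i, 2) ≥ 160·C(z/160, 2) = z(z − 160)/(2·160), giving z² − 160z − 160·102·101 ≤ 0 and hence z ≤ (1/2)[160 + √(25600 + 4·1648320)] = (1/2)[160 + √6618880] ≈ (1/2)(160 + 2572.7184) = 1366.3592.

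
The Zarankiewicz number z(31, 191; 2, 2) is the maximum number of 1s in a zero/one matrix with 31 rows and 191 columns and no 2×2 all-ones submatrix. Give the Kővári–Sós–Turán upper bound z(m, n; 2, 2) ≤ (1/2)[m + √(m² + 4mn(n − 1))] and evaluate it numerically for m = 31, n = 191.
z(31, 191; 2, 2) ≤ (1/2)[31 + √(31² + 4·31·191·190)] = (1/2)[31 + √4500921] = 1076.2687

Kővári–Sós–Turán: let r_1, ..., r_31 be the row sums and z = Σ r_i the total number of 1s. Each pair of columns can share at most one row with both entries 1 (else a 2×2 all-ones block appears), so Σ_i C(r_i, 2) ≤ C(191, 2) = 18145. By convexity Σ_i C(r_i, 2) ≥ 31·C(z/31, 2) = z(z − 31)/(2·31), giving z² − 31z − 31·191·190 ≤ 0 and hence z ≤ (1/2)[31 + √(961 + 4·1124990)] = (1/2)[31 + √4500921] ≈ (1/2)(31 + 2121.5374) = 1076.2687.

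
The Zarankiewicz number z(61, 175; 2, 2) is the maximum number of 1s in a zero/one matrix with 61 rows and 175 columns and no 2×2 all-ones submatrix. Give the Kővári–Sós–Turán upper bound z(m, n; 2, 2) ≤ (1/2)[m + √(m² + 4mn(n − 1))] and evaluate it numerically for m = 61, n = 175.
z(61, 175; 2, 2) ≤ (1/2)[61 + √(61² + 4·61·175·174)] = (1/2)[61 + √7433521] = 1393.7242

Kővári–Sós–Turán: let r_1, ..., r_61 be the row sums and z = Σ r_i the total number of 1s. Each pair of columns can share at most one row with both entries 1 (else a 2×2 all-ones block appears), so Σ_i C(r_i, 2) ≤ C(175, 2) = 15225. By convexity Σ_i C(r_i, 2) ≥ 61·C(z/61, 2) = z(z − 61)/(2·61), giving z² − 61z − 61·175·174 ≤ 0 and hence z ≤ (1/2)[61 + √(3721 + 4·1857450)] = (1/2)[61 + √7433521] ≈ (1/2)(61 + 2726.4484) = 1393.7242.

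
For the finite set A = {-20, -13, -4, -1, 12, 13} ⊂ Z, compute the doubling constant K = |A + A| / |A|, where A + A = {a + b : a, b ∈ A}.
K = |A + A| / |A| = 20/6 = 10/3

Enumerate A + A = {a + b : a, b ∈ A}. With |A| = 6, there are |A|^2 = 36 ordered sum pairs; collecting distinct values, A + A = {-40, -33, -26, -24, -21, -17, -14, -8, -7, -5, -2, -1, 0, 8, 9, 11, 12, 24, 25, 26}, so |A + A| = 20. Thus K = 20/6 = 10/3. For comparison, the minimum possible |A + A| over all 6-element sets is 2·6 − 1 = 11 (so min K = 11/6), attained only by arithmetic progressions.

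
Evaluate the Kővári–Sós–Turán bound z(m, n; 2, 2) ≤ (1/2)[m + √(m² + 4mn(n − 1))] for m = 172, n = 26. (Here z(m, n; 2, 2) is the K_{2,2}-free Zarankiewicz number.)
z(172, 26; 2, 2) ≤ (1/2)[172 + √(172² + 4·172·26·25)] = (1/2)[172 + √476784] = 431.2477

Kővári–Sós–Turán: let r_1, ..., r_172 be the row sums and z = Σ r_i the total number of 1s. Each pair of columns can share at most one row with both entries 1 (else a 2×2 all-ones block appears), so Σ_i C(r_i, 2) ≤ C(26, 2) = 325. By convexity Σ_i C(r_i, 2) ≥ 172·C(z/172, 2) = z(z − 172)/(2·172), giving z² − 172z − 172·26·25 ≤ 0 and hence z ≤ (1/2)[172 + √(29584 + 4·111800)] = (1/2)[172 + √476784] ≈ (1/2)(172 + 690.4955) = 431.2477.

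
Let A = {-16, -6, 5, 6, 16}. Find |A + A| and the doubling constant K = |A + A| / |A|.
K = |A + A| / |A| = 13/5

Enumerate A + A = {a + b : a, b ∈ A}. With |A| = 5, there are |A|^2 = 25 ordered sum pairs; collecting distinct values, A + A = {-32, -22, -12, -11, -10, -1, 0, 10, 11, 12, 21, 22, 32}, so |A + A| = 13. Thus K = 13/5. For comparison, the minimum possible |A + A| over all 5-element sets is 2·5 − 1 = 9 (so min K = 9/5), attained only by arithmetic progressions.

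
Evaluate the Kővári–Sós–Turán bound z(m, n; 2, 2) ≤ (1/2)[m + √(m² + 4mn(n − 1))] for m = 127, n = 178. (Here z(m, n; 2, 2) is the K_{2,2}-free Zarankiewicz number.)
z(127, 178; 2, 2) ≤ (1/2)[127 + √(127² + 4·127·178·177)] = (1/2)[127 + √16021177] = 2064.8231

Kővári–Sós–Turán: let r_1, ..., r_127 be the row sums and z = Σ r_i the total number of 1s. Each pair of columns can share at most one row with both entries 1 (else a 2×2 all-ones block appears), so Σ_i C(r_i, 2) ≤ C(178, 2) = 15753. By convexity Σ_i C(r_i, 2) ≥ 127·C(z/127, 2) = z(z − 127)/(2·127), giving z² − 127z − 127·178·177 ≤ 0 and hence z ≤ (1/2)[127 + √(16129 + 4·4001262)] = (1/2)[127 + √16021177] ≈ (1/2)(127 + 4002.6462) = 2064.8231.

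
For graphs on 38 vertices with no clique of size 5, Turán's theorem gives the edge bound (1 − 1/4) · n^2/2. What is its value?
Turán density bound = (3/4) · 38^2/2 = 1083/2 ≈ 541.5

Turán's theorem: ex(n, K_{r+1}) is achieved by the complete r-partite Turán graph T(n, r) with parts as balanced as possible, and is at most (1 − 1/r) · n^2/2. For r = 4, n = 38: the density bound is (3/4) · 1444/2 = 1083/2 ≈ 541.5. The integer-valued extremum is e(T(38, 4)) = 541, which is strictly less than the density bound 1083/2 since 4 ∤ 38 (the parts of T(38, 4) cannot all be equal).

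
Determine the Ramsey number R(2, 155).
R(2, 155) = 155

R(2, k) = k for all k ≥ 2: in a 2-colouring of K_k, either some edge is red (a red K_2) or all edges are blue (a blue K_k). And K_{154} coloured all-blue has no blue K_155, so R(2, 155) > 154. Hence R(2, 155) = 155.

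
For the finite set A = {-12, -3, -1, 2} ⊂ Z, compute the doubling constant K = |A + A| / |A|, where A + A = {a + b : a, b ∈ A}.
K = |A + A| / |A| = 10/4 = 5/2

Enumerate A + A = {a + b : a, b ∈ A}. With |A| = 4, there are |A|^2 = 16 ordered sum pairs; collecting distinct values, A + A = {-24, -15, -13, -10, -6, -4, -2, -1, 1, 4}, so |A + A| = 10. Thus K = 10/4 = 5/2. For comparison, the minimum possible |A + A| over all 4-element sets is 2·4 − 1 = 7 (so min K = 7/4), attained only by arithmetic progressions.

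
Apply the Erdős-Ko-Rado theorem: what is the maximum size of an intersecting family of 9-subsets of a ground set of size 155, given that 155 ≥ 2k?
max |F| = C(154, 8) = 6521818990995

Erdős-Ko-Rado (1961): when n ≥ 2k, max |F| = C(n−1, k−1). The bound is attained by the star {A : i ∈ A} for any fixed i ∈ [n]. Here C(155−1, 9−1) = C(154, 8) = 6521818990995.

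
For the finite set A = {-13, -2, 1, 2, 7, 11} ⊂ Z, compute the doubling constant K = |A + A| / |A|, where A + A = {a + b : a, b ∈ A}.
K = |A + A| / |A| = 20/6 = 10/3

Enumerate A + A = {a + b : a, b ∈ A}. With |A| = 6, there are |A|^2 = 36 ordered sum pairs; collecting distinct values, A + A = {-26, -15, -12, -11, -6, -4, -2, -1, 0, 2, 3, 4, 5, 8, 9, 12, 13, 14, 18, 22}, so |A + A| = 20. Thus K = 20/6 = 10/3. For comparison, the minimum possible |A + A| over all 6-element sets is 2·6 − 1 = 11 (so min K = 11/6), attained only by arithmetic progressions.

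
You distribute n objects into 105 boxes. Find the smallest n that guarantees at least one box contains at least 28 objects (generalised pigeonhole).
n = (28 − 1)·105 + 1 = 2836

By the generalised pigeonhole principle, to guarantee some box contains ≥ r objects we need more than (r − 1) · k objects total. Threshold: n = (r − 1) · k + 1. With r = 28 and k = 105: n = 27 · 105 + 1 = 2835 + 1 = 2836. For n = 2835 = 27 · 105, we can put exactly 27 objects in every box, avoiding 28 in any single one — so 2836 is tight.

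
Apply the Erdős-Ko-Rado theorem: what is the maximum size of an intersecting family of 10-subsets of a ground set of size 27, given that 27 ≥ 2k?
max |F| = C(26, 9) = 3124550

The Erdős-Ko-Rado theorem states: for n ≥ 2k, an intersecting family of k-subsets of an n-element set has size at most C(n − 1, k − 1), with equality for 'star' families {A ⊆ [n] : |A| = k, i ∈ A} (fix an element i). For n = 27, k = 10: C(26, 9) = 3124550.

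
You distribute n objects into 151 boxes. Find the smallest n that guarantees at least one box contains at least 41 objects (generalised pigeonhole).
n = (41 − 1)·151 + 1 = 6041

By the generalised pigeonhole principle, to guarantee some box contains ≥ r objects we need more than (r − 1) · k objects total. Threshold: n = (r − 1) · k + 1. With r = 41 and k = 151: n = 40 · 151 + 1 = 6040 + 1 = 6041. For n = 6040 = 40 · 151, we can put exactly 40 objects in every box, avoiding 41 in any single one — so 6041 is tight.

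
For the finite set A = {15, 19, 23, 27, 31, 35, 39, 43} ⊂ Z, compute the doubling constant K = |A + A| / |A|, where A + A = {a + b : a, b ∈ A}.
K = |A + A| / |A| = 15/8

Enumerate A + A = {a + b : a, b ∈ A}. With |A| = 8, there are |A|^2 = 64 ordered sum pairs; collecting distinct values, A + A = {30, 34, 38, 42, 46, 50, 54, 58, 62, 66, 70, 74, 78, 82, 86}, so |A + A| = 15. Thus K = 15/8. Here |A + A| = 2|A| − 1 = 15, the minimum possible — so K = 15/8 is minimal, which holds iff A is an arithmetic progression.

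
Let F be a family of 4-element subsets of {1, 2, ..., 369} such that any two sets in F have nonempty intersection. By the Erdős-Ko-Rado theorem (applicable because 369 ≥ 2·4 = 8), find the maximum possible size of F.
max |F| = C(368, 3) = 8238416

The Erdős-Ko-Rado theorem states: for n ≥ 2k, an intersecting family of k-subsets of an n-element set has size at most C(n − 1, k − 1), with equality for 'star' families {A ⊆ [n] : |A| = k, i ∈ A} (fix an element i). For n = 369, k = 4: C(368, 3) = 8238416.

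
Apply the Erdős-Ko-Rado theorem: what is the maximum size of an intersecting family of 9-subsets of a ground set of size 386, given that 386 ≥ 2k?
max |F| = C(385, 8) = 11126873468707920

The Erdős-Ko-Rado theorem states: for n ≥ 2k, an intersecting family of k-subsets of an n-element set has size at most C(n − 1, k − 1), with equality for 'star' families {A ⊆ [n] : |A| = k, i ∈ A} (fix an element i). For n = 386, k = 9: C(385, 8) = 11126873468707920.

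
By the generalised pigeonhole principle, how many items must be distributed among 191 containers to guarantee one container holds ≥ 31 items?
n = (31 − 1)·191 + 1 = 5731

By the generalised pigeonhole principle, to guarantee some box contains ≥ r objects we need more than (r − 1) · k objects total. Threshold: n = (r − 1) · k + 1. With r = 31 and k = 191: n = 30 · 191 + 1 = 5730 + 1 = 5731. For n = 5730 = 30 · 191, we can put exactly 30 objects in every box, avoiding 31 in any single one — so 5731 is tight.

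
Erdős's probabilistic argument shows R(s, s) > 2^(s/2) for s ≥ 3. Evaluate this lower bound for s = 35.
2^(35/2) = 185363.8; so R(35, 35) > 185363.8

Colour each edge of K_n uniformly at random with red/blue. The expected number of monochromatic K_35 is C(n, 35) · 2 · 2^(−C(35,2)). If C(n, 35) · 2^(1 − C(35,2)) < 1, then with positive probability no monochromatic K_35 exists, so R(35, 35) > n. The standard estimate C(n, 35) ≤ n^35/35! shows this inequality holds whenever n ≤ 2^(35/2) (since 35! · 2^(C(35,2) − 1) > 2^(35^2/2) ≥ n^35). Hence R(35, 35) > 2^(35/2) = 185363.8.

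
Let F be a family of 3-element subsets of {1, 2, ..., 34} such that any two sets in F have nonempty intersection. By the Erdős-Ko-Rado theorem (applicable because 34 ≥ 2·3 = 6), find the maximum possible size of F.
max |F| = C(33, 2) = 528

Erdős-Ko-Rado (1961): when n ≥ 2k, max |F| = C(n−1, k−1). The bound is attained by the star {A : i ∈ A} for any fixed i ∈ [n]. Here C(34−1, 3−1) = C(33, 2) = 528.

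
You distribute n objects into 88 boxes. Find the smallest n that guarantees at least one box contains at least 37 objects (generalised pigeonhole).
n = (37 − 1)·88 + 1 = 3169

By the generalised pigeonhole principle, to guarantee some box contains ≥ r objects we need more than (r − 1) · k objects total. Threshold: n = (r − 1) · k + 1. With r = 37 and k = 88: n = 36 · 88 + 1 = 3168 + 1 = 3169. For n = 3168 = 36 · 88, we can put exactly 36 objects in every box, avoiding 37 in any single one — so 3169 is tight.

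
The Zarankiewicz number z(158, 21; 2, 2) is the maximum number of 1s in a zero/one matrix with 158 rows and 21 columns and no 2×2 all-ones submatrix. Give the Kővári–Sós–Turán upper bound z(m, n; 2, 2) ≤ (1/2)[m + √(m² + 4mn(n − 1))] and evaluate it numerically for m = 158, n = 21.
z(158, 21; 2, 2) ≤ (1/2)[158 + √(158² + 4·158·21·20)] = (1/2)[158 + √290404] = 348.4457

Kővári–Sós–Turán: let r_1, ..., r_158 be the row sums and z = Σ r_i the total number of 1s. Each pair of columns can share at most one row with both entries 1 (else a 2×2 all-ones block appears), so Σ_i C(r_i, 2) ≤ C(21, 2) = 210. By convexity Σ_i C(r_i, 2) ≥ 158·C(z/158, 2) = z(z − 158)/(2·158), giving z² − 158z − 158·21·20 ≤ 0 and hence z ≤ (1/2)[158 + √(24964 + 4·66360)] = (1/2)[158 + √290404] ≈ (1/2)(158 + 538.8915) = 348.4457.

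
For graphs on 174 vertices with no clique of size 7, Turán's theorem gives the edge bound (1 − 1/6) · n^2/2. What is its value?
Turán density bound = (5/6) · 174^2/2 = 12615

Turán's theorem: ex(n, K_{r+1}) is achieved by the complete r-partite Turán graph T(n, r) with parts as balanced as possible, and is at most (1 − 1/r) · n^2/2. For r = 6, n = 174: the density bound is (5/6) · 30276/2 = 12615. Since 6 ∣ 174, the Turán graph T(174, 6) has parts of equal size 29, and its edge count e(T(174, 6)) = 12615 attains the density bound exactly.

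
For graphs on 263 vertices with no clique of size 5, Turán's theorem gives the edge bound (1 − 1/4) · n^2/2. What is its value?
Turán density bound = (3/4) · 263^2/2 = 207507/8 ≈ 25938.375

Turán's theorem: ex(n, K_{r+1}) is achieved by the complete r-partite Turán graph T(n, r) with parts as balanced as possible, and is at most (1 − 1/r) · n^2/2. For r = 4, n = 263: the density bound is (3/4) · 69169/2 = 207507/8 ≈ 25938.375. The integer-valued extremum is e(T(263, 4)) = 25938, which is strictly less than the density bound 207507/8 since 4 ∤ 263 (the parts of T(263, 4) cannot all be equal).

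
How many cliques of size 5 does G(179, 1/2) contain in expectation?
E[# K_5] = C(179, 5) · (1/2)^C(5, 2) = 1447490660 / 2^10 = 361872665/256 ≈ 1413565.097656

For each 5-subset S of vertices (there are C(179, 5) = 1447490660 such S), let X_S = 1 if S induces a K_5 (all C(5, 2) = 10 edges present). Then P(X_S = 1) = (1/2)^10 = 1/1024. By linearity of expectation, E[# K_5] = C(179, 5) · (1/2)^10 = 1447490660 / 1024 = 361872665/256 ≈ 1413565.097656.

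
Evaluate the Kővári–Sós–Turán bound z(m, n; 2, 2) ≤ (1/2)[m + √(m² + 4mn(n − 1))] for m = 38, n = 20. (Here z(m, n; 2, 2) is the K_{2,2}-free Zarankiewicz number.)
z(38, 20; 2, 2) ≤ (1/2)[38 + √(38² + 4·38·20·19)] = (1/2)[38 + √59204] = 140.6594

Kővári–Sós–Turán: let r_1, ..., r_38 be the row sums and z = Σ r_i the total number of 1s. Each pair of columns can share at most one row with both entries 1 (else a 2×2 all-ones block appears), so Σ_i C(r_i, 2) ≤ C(20, 2) = 190. By convexity Σ_i C(r_i, 2) ≥ 38·C(z/38, 2) = z(z − 38)/(2·38), giving z² − 38z − 38·20·19 ≤ 0 and hence z ≤ (1/2)[38 + √(1444 + 4·14440)] = (1/2)[38 + √59204] ≈ (1/2)(38 + 243.3187) = 140.6594.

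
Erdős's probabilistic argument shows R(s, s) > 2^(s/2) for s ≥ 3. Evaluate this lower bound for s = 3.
2^(3/2) = 2.8284; so R(3, 3) > 2.8284

Colour each edge of K_n uniformly at random with red/blue. The expected number of monochromatic K_3 is C(n, 3) · 2 · 2^(−C(3,2)). If C(n, 3) · 2^(1 − C(3,2)) < 1, then with positive probability no monochromatic K_3 exists, so R(3, 3) > n. The standard estimate C(n, 3) ≤ n^3/3! shows this inequality holds whenever n ≤ 2^(3/2) (since 3! · 2^(C(3,2) − 1) > 2^(3^2/2) ≥ n^3). Hence R(3, 3) > 2^(3/2) = 2.8284.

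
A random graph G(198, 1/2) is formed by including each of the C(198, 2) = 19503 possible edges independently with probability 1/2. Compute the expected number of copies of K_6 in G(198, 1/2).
E[# K_6] = C(198, 6) · (1/2)^C(6, 2) = 77526225777 / 2^15 ≈ 2365912.651886

For each 6-subset S of vertices (there are C(198, 6) = 77526225777 such S), let X_S = 1 if S induces a K_6 (all C(6, 2) = 15 edges present). Then P(X_S = 1) = (1/2)^15 = 1/32768. By linearity of expectation, E[# K_6] = C(198, 6) · (1/2)^15 = 77526225777 / 32768 ≈ 2365912.651886.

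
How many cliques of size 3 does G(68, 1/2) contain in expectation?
E[# K_3] = C(68, 3) · (1/2)^C(3, 2) = 50116 / 2^3 = 12529/2 = 6264.5

For each 3-subset S of vertices (there are C(68, 3) = 50116 such S), let X_S = 1 if S induces a K_3 (all C(3, 2) = 3 edges present). Then P(X_S = 1) = (1/2)^3 = 1/8. By linearity of expectation, E[# K_3] = C(68, 3) · (1/2)^3 = 50116 / 8 = 12529/2 = 6264.5.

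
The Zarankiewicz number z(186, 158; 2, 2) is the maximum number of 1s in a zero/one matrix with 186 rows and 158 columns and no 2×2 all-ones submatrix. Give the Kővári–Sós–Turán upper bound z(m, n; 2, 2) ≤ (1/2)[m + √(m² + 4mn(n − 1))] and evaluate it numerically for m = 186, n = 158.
z(186, 158; 2, 2) ≤ (1/2)[186 + √(186² + 4·186·158·157)] = (1/2)[186 + √18490260] = 2243.0151

Kővári–Sós–Turán: let r_1, ..., r_186 be the row sums and z = Σ r_i the total number of 1s. Each pair of columns can share at most one row with both entries 1 (else a 2×2 all-ones block appears), so Σ_i C(r_i, 2) ≤ C(158, 2) = 12403. By convexity Σ_i C(r_i, 2) ≥ 186·C(z/186, 2) = z(z − 186)/(2·186), giving z² − 186z − 186·158·157 ≤ 0 and hence z ≤ (1/2)[186 + √(34596 + 4·4613916)] = (1/2)[186 + √18490260] ≈ (1/2)(186 + 4300.0302) = 2243.0151.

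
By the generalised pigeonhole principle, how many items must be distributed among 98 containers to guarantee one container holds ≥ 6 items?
n = (6 − 1)·98 + 1 = 491

By the generalised pigeonhole principle, to guarantee some box contains ≥ r objects we need more than (r − 1) · k objects total. Threshold: n = (r − 1) · k + 1. With r = 6 and k = 98: n = 5 · 98 + 1 = 490 + 1 = 491. For n = 490 = 5 · 98, we can put exactly 5 objects in every box, avoiding 6 in any single one — so 491 is tight.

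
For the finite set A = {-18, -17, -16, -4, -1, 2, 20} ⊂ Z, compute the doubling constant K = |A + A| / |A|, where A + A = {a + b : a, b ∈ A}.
K = |A + A| / |A| = 25/7

Enumerate A + A = {a + b : a, b ∈ A}. With |A| = 7, there are |A|^2 = 49 ordered sum pairs; collecting distinct values, A + A = {-36, -35, -34, -33, -32, -22, -21, -20, -19, -18, -17, -16, -15, -14, -8, -5, -2, 1, 2, 3, 4, 16, 19, 22, 40}, so |A + A| = 25. Thus K = 25/7. For comparison, the minimum possible |A + A| over all 7-element sets is 2·7 − 1 = 13 (so min K = 13/7), attained only by arithmetic progressions.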